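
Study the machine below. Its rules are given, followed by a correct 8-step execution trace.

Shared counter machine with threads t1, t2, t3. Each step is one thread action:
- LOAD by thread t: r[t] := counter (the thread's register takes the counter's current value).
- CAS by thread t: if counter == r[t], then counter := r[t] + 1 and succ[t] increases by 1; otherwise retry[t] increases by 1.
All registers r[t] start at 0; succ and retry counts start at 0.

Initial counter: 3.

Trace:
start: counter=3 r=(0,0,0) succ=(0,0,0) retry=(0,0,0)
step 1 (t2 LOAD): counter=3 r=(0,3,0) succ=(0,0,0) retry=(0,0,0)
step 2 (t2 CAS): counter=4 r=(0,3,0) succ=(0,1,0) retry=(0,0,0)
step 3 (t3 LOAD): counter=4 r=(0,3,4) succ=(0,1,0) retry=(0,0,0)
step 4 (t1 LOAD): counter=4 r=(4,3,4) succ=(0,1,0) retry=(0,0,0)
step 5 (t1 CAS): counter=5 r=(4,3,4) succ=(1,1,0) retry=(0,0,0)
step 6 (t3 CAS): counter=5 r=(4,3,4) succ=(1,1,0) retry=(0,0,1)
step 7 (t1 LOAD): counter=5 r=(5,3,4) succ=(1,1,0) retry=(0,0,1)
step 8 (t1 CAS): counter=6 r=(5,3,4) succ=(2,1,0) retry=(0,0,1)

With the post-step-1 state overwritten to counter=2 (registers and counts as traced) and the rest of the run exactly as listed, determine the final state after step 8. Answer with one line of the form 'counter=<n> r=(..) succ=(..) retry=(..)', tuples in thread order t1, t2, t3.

state after step 1 := counter=2 r=(0,3,0) succ=(0,0,0) retry=(0,0,0)
step 2 (t2 CAS): counter=2 r=(0,3,0) succ=(0,0,0) retry=(0,1,0)
step 3 (t3 LOAD): counter=2 r=(0,3,2) succ=(0,0,0) retry=(0,1,0)
step 4 (t1 LOAD): counter=2 r=(2,3,2) succ=(0,0,0) retry=(0,1,0)
step 5 (t1 CAS): counter=3 r=(2,3,2) succ=(1,0,0) retry=(0,1,0)
step 6 (t3 CAS): counter=3 r=(2,3,2) succ=(1,0,0) retry=(0,1,1)
step 7 (t1 LOAD): counter=3 r=(3,3,2) succ=(1,0,0) retry=(0,1,1)
step 8 (t1 CAS): counter=4 r=(3,3,2) succ=(2,0,0) retry=(0,1,1)

counter=4 r=(3,3,2) succ=(2,0,0) retry=(0,1,1)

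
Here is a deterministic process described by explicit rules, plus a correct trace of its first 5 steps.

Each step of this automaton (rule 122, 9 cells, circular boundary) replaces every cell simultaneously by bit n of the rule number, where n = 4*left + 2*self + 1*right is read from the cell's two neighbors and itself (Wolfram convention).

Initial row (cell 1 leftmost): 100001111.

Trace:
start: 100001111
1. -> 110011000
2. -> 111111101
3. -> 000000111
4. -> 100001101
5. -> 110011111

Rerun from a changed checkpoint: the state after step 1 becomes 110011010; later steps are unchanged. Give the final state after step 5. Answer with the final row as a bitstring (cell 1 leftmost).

110011111

state after step 1 := 110011010
2. -> 111111101
3. -> 000000111
4. -> 100001101
5. -> 110011111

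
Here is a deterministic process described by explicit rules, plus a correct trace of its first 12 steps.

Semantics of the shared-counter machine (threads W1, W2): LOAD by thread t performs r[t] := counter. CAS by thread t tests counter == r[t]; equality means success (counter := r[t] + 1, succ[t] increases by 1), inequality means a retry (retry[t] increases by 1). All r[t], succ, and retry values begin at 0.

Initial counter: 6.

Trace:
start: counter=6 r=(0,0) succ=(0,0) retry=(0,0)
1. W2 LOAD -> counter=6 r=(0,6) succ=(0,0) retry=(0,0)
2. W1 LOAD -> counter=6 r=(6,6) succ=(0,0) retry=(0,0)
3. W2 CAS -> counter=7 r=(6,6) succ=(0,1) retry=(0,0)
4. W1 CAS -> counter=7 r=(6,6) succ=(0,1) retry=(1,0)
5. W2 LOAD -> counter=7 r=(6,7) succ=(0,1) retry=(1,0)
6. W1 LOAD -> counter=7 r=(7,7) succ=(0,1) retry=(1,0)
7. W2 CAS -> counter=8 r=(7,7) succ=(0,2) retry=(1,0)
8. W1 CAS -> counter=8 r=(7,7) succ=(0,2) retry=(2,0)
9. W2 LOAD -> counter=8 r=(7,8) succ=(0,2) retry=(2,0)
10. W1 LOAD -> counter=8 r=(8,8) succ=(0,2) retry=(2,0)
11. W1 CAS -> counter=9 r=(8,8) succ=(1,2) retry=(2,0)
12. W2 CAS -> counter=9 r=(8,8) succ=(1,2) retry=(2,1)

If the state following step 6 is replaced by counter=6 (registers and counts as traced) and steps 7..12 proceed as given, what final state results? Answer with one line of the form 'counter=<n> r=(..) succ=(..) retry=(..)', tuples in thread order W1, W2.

counter=7 r=(6,6) succ=(1,1) retry=(2,2)

state after step 6 := counter=6 r=(7,7) succ=(0,1) retry=(1,0)
7. W2 CAS -> counter=6 r=(7,7) succ=(0,1) retry=(1,1)
8. W1 CAS -> counter=6 r=(7,7) succ=(0,1) retry=(2,1)
9. W2 LOAD -> counter=6 r=(7,6) succ=(0,1) retry=(2,1)
10. W1 LOAD -> counter=6 r=(6,6) succ=(0,1) retry=(2,1)
11. W1 CAS -> counter=7 r=(6,6) succ=(1,1) retry=(2,1)
12. W2 CAS -> counter=7 r=(6,6) succ=(1,1) retry=(2,2)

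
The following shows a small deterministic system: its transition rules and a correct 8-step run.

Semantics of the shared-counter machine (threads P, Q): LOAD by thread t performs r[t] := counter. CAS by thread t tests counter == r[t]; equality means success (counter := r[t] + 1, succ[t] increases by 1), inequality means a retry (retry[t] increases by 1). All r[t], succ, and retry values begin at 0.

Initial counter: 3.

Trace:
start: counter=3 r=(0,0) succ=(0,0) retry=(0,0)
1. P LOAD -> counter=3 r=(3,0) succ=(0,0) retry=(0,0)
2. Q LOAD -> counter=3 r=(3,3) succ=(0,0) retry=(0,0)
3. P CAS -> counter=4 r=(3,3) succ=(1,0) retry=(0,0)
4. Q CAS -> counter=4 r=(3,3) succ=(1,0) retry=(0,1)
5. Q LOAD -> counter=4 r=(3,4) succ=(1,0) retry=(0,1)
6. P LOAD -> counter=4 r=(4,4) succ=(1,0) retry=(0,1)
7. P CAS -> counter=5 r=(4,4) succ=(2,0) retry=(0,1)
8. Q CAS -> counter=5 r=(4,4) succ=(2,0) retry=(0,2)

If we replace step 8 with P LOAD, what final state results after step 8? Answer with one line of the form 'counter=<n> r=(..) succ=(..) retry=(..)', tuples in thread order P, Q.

counter=5 r=(5,4) succ=(2,0) retry=(0,1)

(re-executing from step 8 with the substitution; state before step 8: counter=5 r=(4,4) succ=(2,0) retry=(0,1))
8. P LOAD -> counter=5 r=(5,4) succ=(2,0) retry=(0,1)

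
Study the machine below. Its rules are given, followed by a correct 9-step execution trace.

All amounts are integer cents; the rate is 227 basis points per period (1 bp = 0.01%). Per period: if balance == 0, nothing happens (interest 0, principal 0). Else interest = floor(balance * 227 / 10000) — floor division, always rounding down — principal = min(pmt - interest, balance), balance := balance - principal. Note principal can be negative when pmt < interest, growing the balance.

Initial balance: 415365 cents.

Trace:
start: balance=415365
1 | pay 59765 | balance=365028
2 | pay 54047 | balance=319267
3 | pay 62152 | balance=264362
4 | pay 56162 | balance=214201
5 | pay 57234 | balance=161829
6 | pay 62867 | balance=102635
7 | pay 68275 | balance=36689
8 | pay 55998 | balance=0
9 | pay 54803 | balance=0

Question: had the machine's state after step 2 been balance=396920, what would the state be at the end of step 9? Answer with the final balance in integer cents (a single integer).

17166

state after step 2 := balance=396920
3 | pay 62152 | balance=343778
4 | pay 56162 | balance=295419
5 | pay 57234 | balance=244891
6 | pay 62867 | balance=187583
7 | pay 68275 | balance=123566
8 | pay 55998 | balance=70372
9 | pay 54803 | balance=17166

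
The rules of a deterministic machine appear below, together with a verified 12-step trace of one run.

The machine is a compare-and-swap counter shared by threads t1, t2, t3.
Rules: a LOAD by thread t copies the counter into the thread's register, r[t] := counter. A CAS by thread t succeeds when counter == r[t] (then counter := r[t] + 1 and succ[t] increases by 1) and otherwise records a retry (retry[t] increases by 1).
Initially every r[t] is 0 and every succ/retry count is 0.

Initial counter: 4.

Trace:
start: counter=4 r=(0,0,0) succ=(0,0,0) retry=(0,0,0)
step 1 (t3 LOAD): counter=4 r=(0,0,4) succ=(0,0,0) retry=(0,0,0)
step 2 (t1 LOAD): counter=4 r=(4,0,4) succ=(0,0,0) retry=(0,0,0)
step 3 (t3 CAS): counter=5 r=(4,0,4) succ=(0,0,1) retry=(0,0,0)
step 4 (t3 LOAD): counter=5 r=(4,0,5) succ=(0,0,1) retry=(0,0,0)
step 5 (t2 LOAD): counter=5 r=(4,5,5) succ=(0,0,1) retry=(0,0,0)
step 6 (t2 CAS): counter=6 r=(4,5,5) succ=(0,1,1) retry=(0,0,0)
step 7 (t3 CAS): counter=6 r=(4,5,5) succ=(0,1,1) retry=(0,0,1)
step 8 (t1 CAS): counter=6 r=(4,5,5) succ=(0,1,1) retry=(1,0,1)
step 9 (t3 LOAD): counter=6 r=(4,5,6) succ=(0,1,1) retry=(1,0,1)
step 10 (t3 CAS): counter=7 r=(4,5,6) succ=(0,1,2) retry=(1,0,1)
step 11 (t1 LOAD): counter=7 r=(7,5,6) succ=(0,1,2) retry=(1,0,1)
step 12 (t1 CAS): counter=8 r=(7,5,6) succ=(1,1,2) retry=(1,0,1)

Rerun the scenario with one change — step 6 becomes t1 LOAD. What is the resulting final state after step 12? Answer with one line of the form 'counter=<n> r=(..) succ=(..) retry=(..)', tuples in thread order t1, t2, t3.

(re-executing from step 6 with the substitution; state before step 6: counter=5 r=(4,5,5) succ=(0,0,1) retry=(0,0,0))
step 6 (t1 LOAD): counter=5 r=(5,5,5) succ=(0,0,1) retry=(0,0,0)
step 7 (t3 CAS): counter=6 r=(5,5,5) succ=(0,0,2) retry=(0,0,0)
step 8 (t1 CAS): counter=6 r=(5,5,5) succ=(0,0,2) retry=(1,0,0)
step 9 (t3 LOAD): counter=6 r=(5,5,6) succ=(0,0,2) retry=(1,0,0)
step 10 (t3 CAS): counter=7 r=(5,5,6) succ=(0,0,3) retry=(1,0,0)
step 11 (t1 LOAD): counter=7 r=(7,5,6) succ=(0,0,3) retry=(1,0,0)
step 12 (t1 CAS): counter=8 r=(7,5,6) succ=(1,0,3) retry=(1,0,0)

counter=8 r=(7,5,6) succ=(1,0,3) retry=(1,0,0)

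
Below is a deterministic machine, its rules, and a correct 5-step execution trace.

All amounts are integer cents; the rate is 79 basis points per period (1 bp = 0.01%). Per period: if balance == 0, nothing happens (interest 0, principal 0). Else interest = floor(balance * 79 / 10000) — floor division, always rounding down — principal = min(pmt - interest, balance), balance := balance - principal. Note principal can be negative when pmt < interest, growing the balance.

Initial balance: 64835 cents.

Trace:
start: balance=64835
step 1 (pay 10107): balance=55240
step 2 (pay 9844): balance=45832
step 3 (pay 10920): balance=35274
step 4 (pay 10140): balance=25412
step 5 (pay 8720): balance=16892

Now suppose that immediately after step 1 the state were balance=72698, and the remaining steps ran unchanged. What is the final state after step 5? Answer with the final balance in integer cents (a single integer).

34908

state after step 1 := balance=72698
step 2 (pay 9844): balance=63428
step 3 (pay 10920): balance=53009
step 4 (pay 10140): balance=43287
step 5 (pay 8720): balance=34908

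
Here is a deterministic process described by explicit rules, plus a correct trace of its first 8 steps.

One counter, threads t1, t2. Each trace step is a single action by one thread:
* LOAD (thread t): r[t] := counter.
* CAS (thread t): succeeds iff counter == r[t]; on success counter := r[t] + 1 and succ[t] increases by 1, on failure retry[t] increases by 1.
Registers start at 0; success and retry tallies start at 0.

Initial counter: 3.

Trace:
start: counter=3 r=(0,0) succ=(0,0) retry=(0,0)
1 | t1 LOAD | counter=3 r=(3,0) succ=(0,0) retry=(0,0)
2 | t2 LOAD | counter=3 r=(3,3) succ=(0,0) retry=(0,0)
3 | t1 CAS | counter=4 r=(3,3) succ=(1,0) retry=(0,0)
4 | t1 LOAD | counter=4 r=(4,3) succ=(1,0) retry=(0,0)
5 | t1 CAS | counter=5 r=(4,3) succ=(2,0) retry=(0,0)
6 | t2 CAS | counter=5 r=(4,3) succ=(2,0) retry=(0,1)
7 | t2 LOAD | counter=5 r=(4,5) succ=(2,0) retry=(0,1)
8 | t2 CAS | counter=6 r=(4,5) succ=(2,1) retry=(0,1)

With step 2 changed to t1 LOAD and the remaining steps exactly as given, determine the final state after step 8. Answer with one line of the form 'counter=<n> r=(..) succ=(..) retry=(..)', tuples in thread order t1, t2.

(re-executing from step 2 with the substitution; state before step 2: counter=3 r=(3,0) succ=(0,0) retry=(0,0))
2 | t1 LOAD | counter=3 r=(3,0) succ=(0,0) retry=(0,0)
3 | t1 CAS | counter=4 r=(3,0) succ=(1,0) retry=(0,0)
4 | t1 LOAD | counter=4 r=(4,0) succ=(1,0) retry=(0,0)
5 | t1 CAS | counter=5 r=(4,0) succ=(2,0) retry=(0,0)
6 | t2 CAS | counter=5 r=(4,0) succ=(2,0) retry=(0,1)
7 | t2 LOAD | counter=5 r=(4,5) succ=(2,0) retry=(0,1)
8 | t2 CAS | counter=6 r=(4,5) succ=(2,1) retry=(0,1)

counter=6 r=(4,5) succ=(2,1) retry=(0,1)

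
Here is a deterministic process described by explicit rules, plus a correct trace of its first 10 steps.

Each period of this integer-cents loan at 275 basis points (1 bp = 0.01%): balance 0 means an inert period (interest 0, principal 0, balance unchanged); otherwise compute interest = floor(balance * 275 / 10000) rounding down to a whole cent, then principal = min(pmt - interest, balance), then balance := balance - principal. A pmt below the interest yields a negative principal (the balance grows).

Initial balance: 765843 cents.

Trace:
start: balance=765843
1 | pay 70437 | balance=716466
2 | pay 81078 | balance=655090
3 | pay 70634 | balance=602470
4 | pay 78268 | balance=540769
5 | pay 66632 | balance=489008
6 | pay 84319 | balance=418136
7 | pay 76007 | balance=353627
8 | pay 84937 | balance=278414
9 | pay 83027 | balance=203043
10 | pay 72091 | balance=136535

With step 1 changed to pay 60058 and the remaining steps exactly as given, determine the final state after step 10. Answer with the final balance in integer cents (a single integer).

149786

(re-executing from step 1 with the substitution; state before step 1: balance=765843)
1 | pay 60058 | balance=726845
2 | pay 81078 | balance=665755
3 | pay 70634 | balance=613429
4 | pay 78268 | balance=552030
5 | pay 66632 | balance=500578
6 | pay 84319 | balance=430024
7 | pay 76007 | balance=365842
8 | pay 84937 | balance=290965
9 | pay 83027 | balance=215939
10 | pay 72091 | balance=149786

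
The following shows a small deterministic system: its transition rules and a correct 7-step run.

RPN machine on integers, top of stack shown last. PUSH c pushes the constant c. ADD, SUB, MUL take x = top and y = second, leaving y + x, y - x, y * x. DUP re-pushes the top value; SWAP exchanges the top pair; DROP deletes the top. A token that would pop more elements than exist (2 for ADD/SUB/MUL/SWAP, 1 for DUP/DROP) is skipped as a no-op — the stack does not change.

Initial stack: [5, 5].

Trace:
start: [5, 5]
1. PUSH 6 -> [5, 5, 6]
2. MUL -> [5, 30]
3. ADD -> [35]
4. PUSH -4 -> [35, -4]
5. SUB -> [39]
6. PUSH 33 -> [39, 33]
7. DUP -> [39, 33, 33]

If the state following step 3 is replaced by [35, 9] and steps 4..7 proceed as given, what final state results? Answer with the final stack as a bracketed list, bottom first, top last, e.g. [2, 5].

state after step 3 := [35, 9]
4. PUSH -4 -> [35, 9, -4]
5. SUB -> [35, 13]
6. PUSH 33 -> [35, 13, 33]
7. DUP -> [35, 13, 33, 33]

[35, 13, 33, 33]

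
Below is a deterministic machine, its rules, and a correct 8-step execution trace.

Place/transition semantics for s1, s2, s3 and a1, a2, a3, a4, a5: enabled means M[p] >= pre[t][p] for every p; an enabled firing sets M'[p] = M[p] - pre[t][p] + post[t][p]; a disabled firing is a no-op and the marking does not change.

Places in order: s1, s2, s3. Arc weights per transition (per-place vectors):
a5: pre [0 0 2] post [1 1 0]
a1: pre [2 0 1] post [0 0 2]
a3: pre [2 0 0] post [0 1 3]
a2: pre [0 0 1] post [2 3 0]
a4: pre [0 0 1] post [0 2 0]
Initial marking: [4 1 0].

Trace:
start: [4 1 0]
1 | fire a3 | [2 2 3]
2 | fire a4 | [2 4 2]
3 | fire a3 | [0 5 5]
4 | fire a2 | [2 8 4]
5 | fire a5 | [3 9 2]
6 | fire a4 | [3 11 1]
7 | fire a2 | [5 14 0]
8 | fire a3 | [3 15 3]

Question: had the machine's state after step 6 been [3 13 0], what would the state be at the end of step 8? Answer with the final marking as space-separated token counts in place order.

1 14 3

state after step 6 := [3 13 0]
7 | fire a2 | [3 13 0]
8 | fire a3 | [1 14 3]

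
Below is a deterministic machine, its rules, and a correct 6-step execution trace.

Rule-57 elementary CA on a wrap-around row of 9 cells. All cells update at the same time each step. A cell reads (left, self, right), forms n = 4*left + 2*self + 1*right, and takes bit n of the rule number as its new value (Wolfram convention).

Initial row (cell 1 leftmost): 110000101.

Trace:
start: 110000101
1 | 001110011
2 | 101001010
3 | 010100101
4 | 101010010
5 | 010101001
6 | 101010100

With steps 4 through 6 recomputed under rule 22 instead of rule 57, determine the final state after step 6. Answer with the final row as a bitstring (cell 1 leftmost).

011000011

(re-executing steps 4..6 under rule 22; state before step 4: 010100101)
4 | 010111101
5 | 010000001
6 | 011000011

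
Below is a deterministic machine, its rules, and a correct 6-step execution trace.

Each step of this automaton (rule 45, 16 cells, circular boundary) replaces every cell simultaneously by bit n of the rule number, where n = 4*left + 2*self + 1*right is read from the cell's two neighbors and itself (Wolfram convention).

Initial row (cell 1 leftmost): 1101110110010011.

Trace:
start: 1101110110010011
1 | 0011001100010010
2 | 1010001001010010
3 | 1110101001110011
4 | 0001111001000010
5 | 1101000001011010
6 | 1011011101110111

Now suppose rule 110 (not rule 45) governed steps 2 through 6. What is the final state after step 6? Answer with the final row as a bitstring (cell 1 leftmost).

(re-executing steps 2..6 under rule 110; state before step 2: 0011001100010010)
2 | 0111011100110110
3 | 1101110101111110
4 | 1111011111000011
5 | 0001110001000110
6 | 0011010011001110

0011010011001110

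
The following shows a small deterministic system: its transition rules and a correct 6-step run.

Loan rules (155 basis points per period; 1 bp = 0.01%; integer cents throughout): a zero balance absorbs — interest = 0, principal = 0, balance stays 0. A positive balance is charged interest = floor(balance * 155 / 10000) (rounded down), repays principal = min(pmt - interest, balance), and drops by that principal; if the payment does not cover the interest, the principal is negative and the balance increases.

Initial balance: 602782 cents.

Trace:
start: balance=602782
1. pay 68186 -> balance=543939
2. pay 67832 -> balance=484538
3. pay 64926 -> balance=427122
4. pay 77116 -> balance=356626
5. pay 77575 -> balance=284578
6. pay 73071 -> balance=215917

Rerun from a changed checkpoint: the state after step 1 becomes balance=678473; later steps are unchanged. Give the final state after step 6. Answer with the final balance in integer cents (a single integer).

state after step 1 := balance=678473
2. pay 67832 -> balance=621157
3. pay 64926 -> balance=565858
4. pay 77116 -> balance=497512
5. pay 77575 -> balance=427648
6. pay 73071 -> balance=361205

361205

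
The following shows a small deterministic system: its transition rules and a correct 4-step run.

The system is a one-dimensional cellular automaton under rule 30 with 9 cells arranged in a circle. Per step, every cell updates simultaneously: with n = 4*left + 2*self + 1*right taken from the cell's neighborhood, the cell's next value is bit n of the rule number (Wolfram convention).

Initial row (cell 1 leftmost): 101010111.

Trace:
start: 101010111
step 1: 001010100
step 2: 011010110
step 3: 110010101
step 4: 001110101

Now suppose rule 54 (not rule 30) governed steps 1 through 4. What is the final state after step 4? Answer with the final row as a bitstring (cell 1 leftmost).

(re-executing steps 1..4 under rule 54; state before step 1: 101010111)
step 1: 011111000
step 2: 100000100
step 3: 110001111
step 4: 001010000

001010000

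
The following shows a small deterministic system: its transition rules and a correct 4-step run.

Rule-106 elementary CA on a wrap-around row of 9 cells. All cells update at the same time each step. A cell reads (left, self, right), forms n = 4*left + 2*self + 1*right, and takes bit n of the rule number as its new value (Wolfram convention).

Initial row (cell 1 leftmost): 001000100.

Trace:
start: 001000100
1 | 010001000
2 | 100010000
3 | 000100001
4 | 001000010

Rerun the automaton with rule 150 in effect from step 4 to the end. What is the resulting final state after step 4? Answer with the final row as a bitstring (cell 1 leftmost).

(re-executing step 4 under rule 150; state before step 4: 000100001)
4 | 101110011

101110011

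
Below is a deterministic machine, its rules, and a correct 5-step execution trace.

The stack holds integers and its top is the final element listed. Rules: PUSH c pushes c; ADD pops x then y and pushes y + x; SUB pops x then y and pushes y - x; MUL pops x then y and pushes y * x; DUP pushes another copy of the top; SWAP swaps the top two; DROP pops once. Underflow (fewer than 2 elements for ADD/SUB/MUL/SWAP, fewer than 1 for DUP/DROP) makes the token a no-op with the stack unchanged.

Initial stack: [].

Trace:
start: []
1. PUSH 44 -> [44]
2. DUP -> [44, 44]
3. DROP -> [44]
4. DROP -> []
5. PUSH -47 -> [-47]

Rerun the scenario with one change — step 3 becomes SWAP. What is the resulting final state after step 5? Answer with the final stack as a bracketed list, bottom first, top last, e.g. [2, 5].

[44, -47]

(re-executing from step 3 with the substitution; state before step 3: [44, 44])
3. SWAP -> [44, 44]
4. DROP -> [44]
5. PUSH -47 -> [44, -47]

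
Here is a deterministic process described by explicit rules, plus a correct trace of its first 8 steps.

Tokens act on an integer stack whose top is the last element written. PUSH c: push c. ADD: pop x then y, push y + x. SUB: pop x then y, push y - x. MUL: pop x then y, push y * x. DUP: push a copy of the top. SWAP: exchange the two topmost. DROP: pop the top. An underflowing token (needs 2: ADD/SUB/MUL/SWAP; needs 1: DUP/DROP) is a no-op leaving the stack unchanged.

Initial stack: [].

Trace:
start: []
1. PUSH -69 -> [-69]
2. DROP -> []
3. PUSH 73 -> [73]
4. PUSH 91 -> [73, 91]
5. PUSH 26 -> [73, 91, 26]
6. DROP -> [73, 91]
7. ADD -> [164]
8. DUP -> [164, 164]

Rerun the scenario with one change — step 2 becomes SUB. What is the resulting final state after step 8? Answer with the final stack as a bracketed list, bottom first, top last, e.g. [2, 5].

[-69, 164, 164]

(re-executing from step 2 with the substitution; state before step 2: [-69])
2. SUB -> [-69]
3. PUSH 73 -> [-69, 73]
4. PUSH 91 -> [-69, 73, 91]
5. PUSH 26 -> [-69, 73, 91, 26]
6. DROP -> [-69, 73, 91]
7. ADD -> [-69, 164]
8. DUP -> [-69, 164, 164]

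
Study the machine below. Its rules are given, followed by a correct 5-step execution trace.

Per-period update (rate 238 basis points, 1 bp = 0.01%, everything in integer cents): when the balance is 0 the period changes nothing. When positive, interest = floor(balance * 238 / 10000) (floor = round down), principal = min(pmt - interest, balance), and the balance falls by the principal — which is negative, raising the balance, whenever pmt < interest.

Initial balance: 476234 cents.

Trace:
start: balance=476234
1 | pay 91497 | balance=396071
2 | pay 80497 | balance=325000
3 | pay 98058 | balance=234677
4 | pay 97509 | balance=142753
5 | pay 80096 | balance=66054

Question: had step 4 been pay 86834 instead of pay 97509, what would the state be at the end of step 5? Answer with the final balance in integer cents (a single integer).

(re-executing from step 4 with the substitution; state before step 4: balance=234677)
4 | pay 86834 | balance=153428
5 | pay 80096 | balance=76983

76983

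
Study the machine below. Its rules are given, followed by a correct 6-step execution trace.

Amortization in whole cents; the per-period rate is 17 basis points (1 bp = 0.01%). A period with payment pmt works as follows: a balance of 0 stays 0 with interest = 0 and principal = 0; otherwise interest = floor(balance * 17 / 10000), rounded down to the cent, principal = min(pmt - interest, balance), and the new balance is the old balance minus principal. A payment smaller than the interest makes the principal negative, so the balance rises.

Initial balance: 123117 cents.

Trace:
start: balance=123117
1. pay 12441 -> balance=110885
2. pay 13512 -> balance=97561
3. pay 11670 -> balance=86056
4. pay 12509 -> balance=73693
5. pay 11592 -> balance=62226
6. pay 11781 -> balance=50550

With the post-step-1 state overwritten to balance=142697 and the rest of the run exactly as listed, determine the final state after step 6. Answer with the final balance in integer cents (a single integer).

state after step 1 := balance=142697
2. pay 13512 -> balance=129427
3. pay 11670 -> balance=117977
4. pay 12509 -> balance=105668
5. pay 11592 -> balance=94255
6. pay 11781 -> balance=82634

82634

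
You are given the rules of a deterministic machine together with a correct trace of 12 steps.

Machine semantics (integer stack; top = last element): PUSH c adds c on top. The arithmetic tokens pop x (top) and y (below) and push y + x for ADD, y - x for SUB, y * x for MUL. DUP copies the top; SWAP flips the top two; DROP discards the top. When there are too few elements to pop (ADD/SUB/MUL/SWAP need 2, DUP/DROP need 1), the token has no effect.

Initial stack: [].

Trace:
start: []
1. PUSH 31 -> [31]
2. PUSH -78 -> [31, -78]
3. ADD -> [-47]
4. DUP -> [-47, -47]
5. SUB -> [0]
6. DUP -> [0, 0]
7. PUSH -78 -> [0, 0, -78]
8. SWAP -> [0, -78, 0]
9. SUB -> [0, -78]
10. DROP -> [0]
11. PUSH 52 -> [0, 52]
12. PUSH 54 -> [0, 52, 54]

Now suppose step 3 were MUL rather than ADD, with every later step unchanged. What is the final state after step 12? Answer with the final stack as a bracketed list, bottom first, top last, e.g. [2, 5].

[0, 52, 54]

(re-executing from step 3 with the substitution; state before step 3: [31, -78])
3. MUL -> [-2418]
4. DUP -> [-2418, -2418]
5. SUB -> [0]
6. DUP -> [0, 0]
7. PUSH -78 -> [0, 0, -78]
8. SWAP -> [0, -78, 0]
9. SUB -> [0, -78]
10. DROP -> [0]
11. PUSH 52 -> [0, 52]
12. PUSH 54 -> [0, 52, 54]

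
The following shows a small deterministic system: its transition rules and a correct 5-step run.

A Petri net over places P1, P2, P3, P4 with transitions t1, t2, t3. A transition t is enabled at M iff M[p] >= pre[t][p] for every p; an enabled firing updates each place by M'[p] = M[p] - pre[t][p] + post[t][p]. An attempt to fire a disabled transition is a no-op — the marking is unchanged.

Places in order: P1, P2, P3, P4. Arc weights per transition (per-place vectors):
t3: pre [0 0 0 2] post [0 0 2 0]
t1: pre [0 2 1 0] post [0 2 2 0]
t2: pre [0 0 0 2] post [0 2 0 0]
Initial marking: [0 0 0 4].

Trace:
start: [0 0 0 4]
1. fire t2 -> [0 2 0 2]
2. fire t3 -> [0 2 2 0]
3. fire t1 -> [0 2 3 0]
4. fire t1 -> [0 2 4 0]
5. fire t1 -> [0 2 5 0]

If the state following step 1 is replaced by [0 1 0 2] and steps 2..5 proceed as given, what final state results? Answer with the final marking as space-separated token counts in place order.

state after step 1 := [0 1 0 2]
2. fire t3 -> [0 1 2 0]
3. fire t1 -> [0 1 2 0]
4. fire t1 -> [0 1 2 0]
5. fire t1 -> [0 1 2 0]

0 1 2 0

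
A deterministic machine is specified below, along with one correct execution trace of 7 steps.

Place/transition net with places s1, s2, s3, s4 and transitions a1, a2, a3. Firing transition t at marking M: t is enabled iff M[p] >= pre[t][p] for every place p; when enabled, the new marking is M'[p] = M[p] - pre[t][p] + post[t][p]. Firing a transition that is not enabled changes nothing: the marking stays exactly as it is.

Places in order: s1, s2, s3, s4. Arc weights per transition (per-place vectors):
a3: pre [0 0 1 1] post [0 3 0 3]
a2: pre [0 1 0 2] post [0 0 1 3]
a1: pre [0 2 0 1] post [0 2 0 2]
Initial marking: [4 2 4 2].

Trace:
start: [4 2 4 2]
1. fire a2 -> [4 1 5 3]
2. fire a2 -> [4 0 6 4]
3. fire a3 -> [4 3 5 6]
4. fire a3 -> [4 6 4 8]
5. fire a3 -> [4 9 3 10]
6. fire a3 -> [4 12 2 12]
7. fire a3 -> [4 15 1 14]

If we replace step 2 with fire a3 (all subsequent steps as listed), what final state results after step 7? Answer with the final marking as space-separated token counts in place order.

(re-executing from step 2 with the substitution; state before step 2: [4 1 5 3])
2. fire a3 -> [4 4 4 5]
3. fire a3 -> [4 7 3 7]
4. fire a3 -> [4 10 2 9]
5. fire a3 -> [4 13 1 11]
6. fire a3 -> [4 16 0 13]
7. fire a3 -> [4 16 0 13]

4 16 0 13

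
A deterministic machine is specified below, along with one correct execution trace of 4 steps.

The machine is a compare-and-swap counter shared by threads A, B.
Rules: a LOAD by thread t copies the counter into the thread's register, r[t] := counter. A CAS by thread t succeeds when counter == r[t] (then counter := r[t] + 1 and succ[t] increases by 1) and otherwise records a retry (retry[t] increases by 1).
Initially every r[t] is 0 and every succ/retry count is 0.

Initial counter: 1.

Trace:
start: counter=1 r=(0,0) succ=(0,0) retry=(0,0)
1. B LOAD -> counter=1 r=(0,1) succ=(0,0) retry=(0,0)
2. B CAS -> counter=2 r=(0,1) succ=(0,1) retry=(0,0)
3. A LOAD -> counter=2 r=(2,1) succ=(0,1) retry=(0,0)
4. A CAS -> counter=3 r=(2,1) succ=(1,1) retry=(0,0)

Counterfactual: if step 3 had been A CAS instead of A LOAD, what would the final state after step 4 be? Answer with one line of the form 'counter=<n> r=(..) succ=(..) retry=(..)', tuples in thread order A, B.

(re-executing from step 3 with the substitution; state before step 3: counter=2 r=(0,1) succ=(0,1) retry=(0,0))
3. A CAS -> counter=2 r=(0,1) succ=(0,1) retry=(1,0)
4. A CAS -> counter=2 r=(0,1) succ=(0,1) retry=(2,0)

counter=2 r=(0,1) succ=(0,1) retry=(2,0)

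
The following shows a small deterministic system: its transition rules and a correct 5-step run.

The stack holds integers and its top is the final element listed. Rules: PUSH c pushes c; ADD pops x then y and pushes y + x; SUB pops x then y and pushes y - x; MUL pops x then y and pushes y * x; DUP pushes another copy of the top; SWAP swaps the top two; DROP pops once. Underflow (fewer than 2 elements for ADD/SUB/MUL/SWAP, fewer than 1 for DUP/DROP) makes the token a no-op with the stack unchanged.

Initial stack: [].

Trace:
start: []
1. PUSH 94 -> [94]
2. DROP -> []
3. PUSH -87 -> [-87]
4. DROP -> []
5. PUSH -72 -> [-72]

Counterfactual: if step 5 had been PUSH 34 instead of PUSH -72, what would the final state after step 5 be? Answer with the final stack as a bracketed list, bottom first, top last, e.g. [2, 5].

[34]

(re-executing from step 5 with the substitution; state before step 5: [])
5. PUSH 34 -> [34]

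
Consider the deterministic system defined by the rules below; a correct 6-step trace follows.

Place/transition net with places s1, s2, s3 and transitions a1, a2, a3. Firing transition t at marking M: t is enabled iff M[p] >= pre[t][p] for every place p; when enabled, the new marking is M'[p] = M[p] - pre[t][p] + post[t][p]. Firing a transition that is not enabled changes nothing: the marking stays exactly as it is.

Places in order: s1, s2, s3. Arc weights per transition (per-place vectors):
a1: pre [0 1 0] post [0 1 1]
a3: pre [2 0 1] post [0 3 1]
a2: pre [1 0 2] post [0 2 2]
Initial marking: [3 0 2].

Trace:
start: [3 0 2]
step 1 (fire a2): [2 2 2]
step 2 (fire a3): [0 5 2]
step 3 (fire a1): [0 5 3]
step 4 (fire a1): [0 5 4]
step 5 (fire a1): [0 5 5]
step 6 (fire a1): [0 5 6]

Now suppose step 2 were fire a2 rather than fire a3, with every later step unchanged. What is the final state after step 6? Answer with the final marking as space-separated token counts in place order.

(re-executing from step 2 with the substitution; state before step 2: [2 2 2])
step 2 (fire a2): [1 4 2]
step 3 (fire a1): [1 4 3]
step 4 (fire a1): [1 4 4]
step 5 (fire a1): [1 4 5]
step 6 (fire a1): [1 4 6]

1 4 6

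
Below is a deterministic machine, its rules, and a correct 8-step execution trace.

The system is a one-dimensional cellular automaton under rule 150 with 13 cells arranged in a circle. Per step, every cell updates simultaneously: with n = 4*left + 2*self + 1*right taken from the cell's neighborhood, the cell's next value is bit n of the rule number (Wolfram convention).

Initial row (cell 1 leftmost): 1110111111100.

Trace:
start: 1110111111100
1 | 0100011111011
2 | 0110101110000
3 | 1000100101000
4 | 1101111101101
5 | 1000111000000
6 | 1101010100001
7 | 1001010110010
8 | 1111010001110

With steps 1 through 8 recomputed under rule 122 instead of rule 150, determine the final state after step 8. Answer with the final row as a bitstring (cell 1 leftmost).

(re-executing steps 1..8 under rule 122; state before step 1: 1110111111100)
1 | 1011100000111
2 | 1110110001100
3 | 1011111011111
4 | 1110001110000
5 | 1011011011001
6 | 1111111111111
7 | 0000000000000
8 | 0000000000000

0000000000000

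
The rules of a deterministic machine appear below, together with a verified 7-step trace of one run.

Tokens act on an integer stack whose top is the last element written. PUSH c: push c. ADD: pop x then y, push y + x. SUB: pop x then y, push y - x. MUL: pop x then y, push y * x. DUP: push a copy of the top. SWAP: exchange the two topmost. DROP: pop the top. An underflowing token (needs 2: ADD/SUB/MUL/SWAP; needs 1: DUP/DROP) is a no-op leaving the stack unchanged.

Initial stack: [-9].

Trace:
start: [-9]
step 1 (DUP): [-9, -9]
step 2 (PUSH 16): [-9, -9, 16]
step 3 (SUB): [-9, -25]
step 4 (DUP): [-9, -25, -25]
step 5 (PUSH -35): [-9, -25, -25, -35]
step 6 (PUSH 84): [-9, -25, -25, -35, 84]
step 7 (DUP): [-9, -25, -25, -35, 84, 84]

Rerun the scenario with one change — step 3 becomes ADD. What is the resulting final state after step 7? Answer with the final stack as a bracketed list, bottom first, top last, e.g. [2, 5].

(re-executing from step 3 with the substitution; state before step 3: [-9, -9, 16])
step 3 (ADD): [-9, 7]
step 4 (DUP): [-9, 7, 7]
step 5 (PUSH -35): [-9, 7, 7, -35]
step 6 (PUSH 84): [-9, 7, 7, -35, 84]
step 7 (DUP): [-9, 7, 7, -35, 84, 84]

[-9, 7, 7, -35, 84, 84]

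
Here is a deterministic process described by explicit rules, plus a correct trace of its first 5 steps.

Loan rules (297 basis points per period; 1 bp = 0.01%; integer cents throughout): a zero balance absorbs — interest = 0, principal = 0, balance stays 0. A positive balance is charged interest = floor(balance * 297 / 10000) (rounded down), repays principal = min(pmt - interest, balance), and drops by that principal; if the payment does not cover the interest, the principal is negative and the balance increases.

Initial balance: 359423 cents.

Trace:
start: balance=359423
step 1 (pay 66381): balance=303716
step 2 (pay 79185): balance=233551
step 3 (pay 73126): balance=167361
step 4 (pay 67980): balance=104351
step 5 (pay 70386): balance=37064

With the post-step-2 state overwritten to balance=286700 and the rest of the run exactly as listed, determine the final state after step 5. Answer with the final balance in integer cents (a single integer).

95090

state after step 2 := balance=286700
step 3 (pay 73126): balance=222088
step 4 (pay 67980): balance=160704
step 5 (pay 70386): balance=95090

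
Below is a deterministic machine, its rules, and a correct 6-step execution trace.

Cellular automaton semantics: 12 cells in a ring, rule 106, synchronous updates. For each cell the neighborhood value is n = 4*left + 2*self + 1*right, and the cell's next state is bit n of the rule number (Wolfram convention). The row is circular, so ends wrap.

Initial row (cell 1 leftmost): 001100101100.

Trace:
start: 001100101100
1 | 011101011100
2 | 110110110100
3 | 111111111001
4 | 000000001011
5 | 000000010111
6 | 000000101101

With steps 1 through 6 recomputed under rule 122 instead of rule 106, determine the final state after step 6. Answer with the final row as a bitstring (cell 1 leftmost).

000000110011

(re-executing steps 1..6 under rule 122; state before step 1: 001100101100)
1 | 011111011110
2 | 110001110011
3 | 011011011110
4 | 111111110011
5 | 000000011110
6 | 000000110011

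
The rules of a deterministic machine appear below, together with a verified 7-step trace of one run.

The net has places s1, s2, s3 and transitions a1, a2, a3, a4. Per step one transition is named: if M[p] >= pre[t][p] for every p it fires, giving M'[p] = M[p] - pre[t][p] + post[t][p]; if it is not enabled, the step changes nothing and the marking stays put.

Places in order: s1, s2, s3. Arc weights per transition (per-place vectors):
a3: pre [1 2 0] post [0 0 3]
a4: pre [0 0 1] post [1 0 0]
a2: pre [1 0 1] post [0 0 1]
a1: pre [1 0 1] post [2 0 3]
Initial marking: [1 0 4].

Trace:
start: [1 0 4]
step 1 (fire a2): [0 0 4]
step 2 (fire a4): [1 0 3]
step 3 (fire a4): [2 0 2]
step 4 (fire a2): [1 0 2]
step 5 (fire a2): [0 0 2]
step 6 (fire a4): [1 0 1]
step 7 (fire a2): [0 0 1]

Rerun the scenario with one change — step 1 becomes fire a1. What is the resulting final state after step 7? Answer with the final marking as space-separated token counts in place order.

(re-executing from step 1 with the substitution; state before step 1: [1 0 4])
step 1 (fire a1): [2 0 6]
step 2 (fire a4): [3 0 5]
step 3 (fire a4): [4 0 4]
step 4 (fire a2): [3 0 4]
step 5 (fire a2): [2 0 4]
step 6 (fire a4): [3 0 3]
step 7 (fire a2): [2 0 3]

2 0 3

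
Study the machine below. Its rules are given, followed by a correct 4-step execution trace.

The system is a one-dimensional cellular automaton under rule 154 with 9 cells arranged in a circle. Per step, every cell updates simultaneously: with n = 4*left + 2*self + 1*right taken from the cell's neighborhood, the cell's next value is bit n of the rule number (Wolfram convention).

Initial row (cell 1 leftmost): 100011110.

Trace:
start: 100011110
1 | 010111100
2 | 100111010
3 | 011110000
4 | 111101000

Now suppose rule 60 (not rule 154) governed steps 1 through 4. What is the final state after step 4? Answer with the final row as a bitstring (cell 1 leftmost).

(re-executing steps 1..4 under rule 60; state before step 1: 100011110)
1 | 110010001
2 | 001011001
3 | 101110101
4 | 011001111

011001111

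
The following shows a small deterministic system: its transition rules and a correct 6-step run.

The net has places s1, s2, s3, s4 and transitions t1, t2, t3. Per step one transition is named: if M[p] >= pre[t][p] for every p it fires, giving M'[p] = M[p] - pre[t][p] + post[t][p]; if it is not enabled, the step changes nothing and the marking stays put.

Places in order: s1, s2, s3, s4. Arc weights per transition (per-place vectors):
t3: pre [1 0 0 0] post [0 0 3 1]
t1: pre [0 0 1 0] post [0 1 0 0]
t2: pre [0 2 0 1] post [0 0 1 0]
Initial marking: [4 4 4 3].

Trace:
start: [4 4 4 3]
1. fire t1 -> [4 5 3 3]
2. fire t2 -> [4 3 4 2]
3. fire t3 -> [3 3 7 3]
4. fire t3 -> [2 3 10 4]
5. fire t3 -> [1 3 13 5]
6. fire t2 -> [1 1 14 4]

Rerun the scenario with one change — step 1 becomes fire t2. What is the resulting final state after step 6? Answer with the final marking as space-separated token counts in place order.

(re-executing from step 1 with the substitution; state before step 1: [4 4 4 3])
1. fire t2 -> [4 2 5 2]
2. fire t2 -> [4 0 6 1]
3. fire t3 -> [3 0 9 2]
4. fire t3 -> [2 0 12 3]
5. fire t3 -> [1 0 15 4]
6. fire t2 -> [1 0 15 4]

1 0 15 4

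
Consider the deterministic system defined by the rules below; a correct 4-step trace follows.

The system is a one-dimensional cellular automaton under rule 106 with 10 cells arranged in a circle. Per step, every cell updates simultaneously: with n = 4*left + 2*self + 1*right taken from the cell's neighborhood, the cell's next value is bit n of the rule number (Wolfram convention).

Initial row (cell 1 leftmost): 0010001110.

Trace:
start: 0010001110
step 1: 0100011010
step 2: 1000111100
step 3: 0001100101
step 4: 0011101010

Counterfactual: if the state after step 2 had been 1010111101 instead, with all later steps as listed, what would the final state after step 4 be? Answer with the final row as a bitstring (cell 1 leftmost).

0111101100

state after step 2 := 1010111101
step 3: 1101100111
step 4: 0111101100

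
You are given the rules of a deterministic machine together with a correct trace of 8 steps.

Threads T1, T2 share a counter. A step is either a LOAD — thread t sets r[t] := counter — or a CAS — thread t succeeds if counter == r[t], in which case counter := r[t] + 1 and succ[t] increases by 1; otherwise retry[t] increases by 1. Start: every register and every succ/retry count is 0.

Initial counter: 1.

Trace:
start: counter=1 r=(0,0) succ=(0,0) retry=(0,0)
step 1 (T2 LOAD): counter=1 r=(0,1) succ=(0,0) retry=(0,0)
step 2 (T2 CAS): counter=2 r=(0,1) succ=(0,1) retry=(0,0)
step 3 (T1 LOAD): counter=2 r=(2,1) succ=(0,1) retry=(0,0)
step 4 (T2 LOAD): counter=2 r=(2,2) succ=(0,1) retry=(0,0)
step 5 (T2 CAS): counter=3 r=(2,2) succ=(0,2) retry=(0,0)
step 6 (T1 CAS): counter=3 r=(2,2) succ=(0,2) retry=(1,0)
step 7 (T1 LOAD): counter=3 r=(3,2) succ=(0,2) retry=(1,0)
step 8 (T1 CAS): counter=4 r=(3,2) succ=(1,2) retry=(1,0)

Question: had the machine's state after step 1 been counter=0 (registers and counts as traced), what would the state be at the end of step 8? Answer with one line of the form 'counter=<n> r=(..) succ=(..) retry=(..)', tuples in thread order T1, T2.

state after step 1 := counter=0 r=(0,1) succ=(0,0) retry=(0,0)
step 2 (T2 CAS): counter=0 r=(0,1) succ=(0,0) retry=(0,1)
step 3 (T1 LOAD): counter=0 r=(0,1) succ=(0,0) retry=(0,1)
step 4 (T2 LOAD): counter=0 r=(0,0) succ=(0,0) retry=(0,1)
step 5 (T2 CAS): counter=1 r=(0,0) succ=(0,1) retry=(0,1)
step 6 (T1 CAS): counter=1 r=(0,0) succ=(0,1) retry=(1,1)
step 7 (T1 LOAD): counter=1 r=(1,0) succ=(0,1) retry=(1,1)
step 8 (T1 CAS): counter=2 r=(1,0) succ=(1,1) retry=(1,1)

counter=2 r=(1,0) succ=(1,1) retry=(1,1)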